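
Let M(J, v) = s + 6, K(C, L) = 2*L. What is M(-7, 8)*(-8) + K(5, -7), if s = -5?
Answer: -22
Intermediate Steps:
M(J, v) = 1 (M(J, v) = -5 + 6 = 1)
M(-7, 8)*(-8) + K(5, -7) = 1*(-8) + 2*(-7) = -8 - 14 = -22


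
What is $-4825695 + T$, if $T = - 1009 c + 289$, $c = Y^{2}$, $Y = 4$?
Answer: $-4841550$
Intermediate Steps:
$c = 16$ ($c = 4^{2} = 16$)
$T = -15855$ ($T = \left(-1009\right) 16 + 289 = -16144 + 289 = -15855$)
$-4825695 + T = -4825695 - 15855 = -4841550$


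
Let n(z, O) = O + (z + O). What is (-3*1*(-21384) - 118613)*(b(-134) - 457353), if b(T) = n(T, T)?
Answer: 24929795055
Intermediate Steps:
n(z, O) = z + 2*O (n(z, O) = O + (O + z) = z + 2*O)
b(T) = 3*T (b(T) = T + 2*T = 3*T)
(-3*1*(-21384) - 118613)*(b(-134) - 457353) = (-3*1*(-21384) - 118613)*(3*(-134) - 457353) = (-3*(-21384) - 118613)*(-402 - 457353) = (64152 - 118613)*(-457755) = -54461*(-457755) = 24929795055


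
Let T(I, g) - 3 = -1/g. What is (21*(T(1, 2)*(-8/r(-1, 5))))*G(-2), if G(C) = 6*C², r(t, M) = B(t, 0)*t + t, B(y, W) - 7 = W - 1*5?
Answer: 3360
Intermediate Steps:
B(y, W) = 2 + W (B(y, W) = 7 + (W - 1*5) = 7 + (W - 5) = 7 + (-5 + W) = 2 + W)
T(I, g) = 3 - 1/g
r(t, M) = 3*t (r(t, M) = (2 + 0)*t + t = 2*t + t = 3*t)
(21*(T(1, 2)*(-8/r(-1, 5))))*G(-2) = (21*((3 - 1/2)*(-8/(3*(-1)))))*(6*(-2)²) = (21*((3 - 1*½)*(-8/(-3))))*(6*4) = (21*((3 - ½)*(-8*(-⅓))))*24 = (21*((5/2)*(8/3)))*24 = (21*(20/3))*24 = 140*24 = 3360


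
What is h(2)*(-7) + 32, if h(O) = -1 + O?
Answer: 25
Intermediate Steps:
h(2)*(-7) + 32 = (-1 + 2)*(-7) + 32 = 1*(-7) + 32 = -7 + 32 = 25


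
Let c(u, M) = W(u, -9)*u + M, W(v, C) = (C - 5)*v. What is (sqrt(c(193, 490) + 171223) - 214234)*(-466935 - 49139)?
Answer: 110560597316 - 516074*I*sqrt(349773) ≈ 1.1056e+11 - 3.0521e+8*I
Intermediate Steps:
W(v, C) = v*(-5 + C) (W(v, C) = (-5 + C)*v = v*(-5 + C))
c(u, M) = M - 14*u**2 (c(u, M) = (u*(-5 - 9))*u + M = (u*(-14))*u + M = (-14*u)*u + M = -14*u**2 + M = M - 14*u**2)
(sqrt(c(193, 490) + 171223) - 214234)*(-466935 - 49139) = (sqrt((490 - 14*193**2) + 171223) - 214234)*(-466935 - 49139) = (sqrt((490 - 14*37249) + 171223) - 214234)*(-516074) = (sqrt((490 - 521486) + 171223) - 214234)*(-516074) = (sqrt(-520996 + 171223) - 214234)*(-516074) = (sqrt(-349773) - 214234)*(-516074) = (I*sqrt(349773) - 214234)*(-516074) = (-214234 + I*sqrt(349773))*(-516074) = 110560597316 - 516074*I*sqrt(349773)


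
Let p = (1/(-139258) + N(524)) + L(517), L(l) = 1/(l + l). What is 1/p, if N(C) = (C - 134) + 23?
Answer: 35998193/14867288265 ≈ 0.0024213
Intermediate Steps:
L(l) = 1/(2*l)
N(C) = -111 + C (N(C) = (-134 + C) + 23 = -111 + C)
p = 14867288265/35998193 (p = (1/(-139258) + (-111 + 524)) + (½)/517 = (-1/139258 + 413) + (½)*(1/517) = 57513553/139258 + 1/1034 = 14867288265/35998193 ≈ 413.00)
1/p = 1/(14867288265/35998193) = 35998193/14867288265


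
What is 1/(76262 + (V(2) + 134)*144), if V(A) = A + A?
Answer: 1/96134 ≈ 1.0402e-5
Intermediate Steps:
V(A) = 2*A
1/(76262 + (V(2) + 134)*144) = 1/(76262 + (2*2 + 134)*144) = 1/(76262 + (4 + 134)*144) = 1/(76262 + 138*144) = 1/(76262 + 19872) = 1/96134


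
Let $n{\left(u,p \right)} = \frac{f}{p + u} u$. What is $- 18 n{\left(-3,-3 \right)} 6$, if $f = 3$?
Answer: $-162$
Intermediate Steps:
$n{\left(u,p \right)} = \frac{3 u}{p + u}$ ($n{\left(u,p \right)} = \frac{3}{p + u} u = \frac{3 u}{p + u}$)
$- 18 n{\left(-3,-3 \right)} 6 = - 18 \cdot 3 \left(-3\right) \frac{1}{-3 - 3} \cdot 6 = - 18 \cdot 3 \left(-3\right) \frac{1}{-6} \cdot 6 = - 18 \cdot 3 \left(-3\right) \left(- \frac{1}{6}\right) 6 = \left(-18\right) \frac{3}{2} \cdot 6 = \left(-27\right) 6 = -162$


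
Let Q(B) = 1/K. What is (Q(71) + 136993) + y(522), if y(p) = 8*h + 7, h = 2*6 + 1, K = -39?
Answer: 5347055/39 ≈ 1.3710e+5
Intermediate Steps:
h = 13 (h = 12 + 1 = 13)
Q(B) = -1/39 (Q(B) = 1/(-39) = -1/39)
y(p) = 111 (y(p) = 8*13 + 7 = 104 + 7 = 111)
(Q(71) + 136993) + y(522) = (-1/39 + 136993) + 111 = 5342726/39 + 111 = 5347055/39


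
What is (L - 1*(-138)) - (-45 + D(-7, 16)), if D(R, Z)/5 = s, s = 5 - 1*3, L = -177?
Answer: -4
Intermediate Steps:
s = 2 (s = 5 - 3 = 2)
D(R, Z) = 10 (D(R, Z) = 5*2 = 10)
(L - 1*(-138)) - (-45 + D(-7, 16)) = (-177 - 1*(-138)) - (-45 + 10) = (-177 + 138) - 1*(-35) = -39 + 35 = -4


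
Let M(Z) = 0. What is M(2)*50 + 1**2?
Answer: 1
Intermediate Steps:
M(2)*50 + 1**2 = 0*50 + 1**2 = 0 + 1 = 1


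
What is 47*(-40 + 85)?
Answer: 2115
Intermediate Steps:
47*(-40 + 85) = 47*45 = 2115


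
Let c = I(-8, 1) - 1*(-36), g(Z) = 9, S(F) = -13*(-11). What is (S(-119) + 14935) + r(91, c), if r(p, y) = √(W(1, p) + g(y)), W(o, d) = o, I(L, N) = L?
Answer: 15078 + √10 ≈ 15081.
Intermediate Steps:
S(F) = 143
c = 28 (c = -8 - 1*(-36) = -8 + 36 = 28)
r(p, y) = √10 (r(p, y) = √(1 + 9) = √10)
(S(-119) + 14935) + r(91, c) = (143 + 14935) + √10 = 15078 + √10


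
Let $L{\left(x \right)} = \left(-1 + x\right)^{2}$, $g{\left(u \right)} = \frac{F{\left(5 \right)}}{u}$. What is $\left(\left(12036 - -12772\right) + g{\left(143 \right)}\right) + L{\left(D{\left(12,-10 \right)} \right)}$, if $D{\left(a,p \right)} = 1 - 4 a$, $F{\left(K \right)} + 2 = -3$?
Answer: $\frac{3877011}{143} \approx 27112.0$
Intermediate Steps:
$F{\left(K \right)} = -5$ ($F{\left(K \right)} = -2 - 3 = -5$)
$g{\left(u \right)} = - \frac{5}{u}$
$\left(\left(12036 - -12772\right) + g{\left(143 \right)}\right) + L{\left(D{\left(12,-10 \right)} \right)} = \left(\left(12036 - -12772\right) - \frac{5}{143}\right) + \left(-1 + \left(1 - 48\right)\right)^{2} = \left(\left(12036 + 12772\right) - \frac{5}{143}\right) + \left(-1 + \left(1 - 48\right)\right)^{2} = \left(24808 - \frac{5}{143}\right) + \left(-1 - 47\right)^{2} = \frac{3547539}{143} + \left(-48\right)^{2} = \frac{3547539}{143} + 2304 = \frac{3877011}{143}$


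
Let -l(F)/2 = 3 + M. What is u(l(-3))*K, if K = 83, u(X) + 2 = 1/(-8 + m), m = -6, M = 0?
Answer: -2407/14 ≈ -171.93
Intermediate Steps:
l(F) = -6 (l(F) = -2*(3 + 0) = -2*3 = -6)
u(X) = -29/14 (u(X) = -2 + 1/(-8 - 6) = -2 + 1/(-14) = -2 - 1/14 = -29/14)
u(l(-3))*K = -29/14*83 = -2407/14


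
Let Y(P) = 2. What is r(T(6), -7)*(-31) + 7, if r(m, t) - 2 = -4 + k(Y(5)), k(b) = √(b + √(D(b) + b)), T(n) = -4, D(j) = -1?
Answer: 69 - 31*√3 ≈ 15.306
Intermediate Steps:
k(b) = √(b + √(-1 + b))
r(m, t) = -2 + √3 (r(m, t) = 2 + (-4 + √(2 + √(-1 + 2))) = 2 + (-4 + √(2 + √1)) = 2 + (-4 + √(2 + 1)) = 2 + (-4 + √3) = -2 + √3)
r(T(6), -7)*(-31) + 7 = (-2 + √3)*(-31) + 7 = (62 - 31*√3) + 7 = 69 - 31*√3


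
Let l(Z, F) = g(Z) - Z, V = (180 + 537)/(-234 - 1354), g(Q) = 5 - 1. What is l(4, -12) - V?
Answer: 717/1588 ≈ 0.45151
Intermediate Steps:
g(Q) = 4
V = -717/1588 (V = 717/(-1588) = 717*(-1/1588) = -717/1588 ≈ -0.45151)
l(Z, F) = 4 - Z
l(4, -12) - V = (4 - 1*4) - 1*(-717/1588) = (4 - 4) + 717/1588 = 0 + 717/1588 = 717/1588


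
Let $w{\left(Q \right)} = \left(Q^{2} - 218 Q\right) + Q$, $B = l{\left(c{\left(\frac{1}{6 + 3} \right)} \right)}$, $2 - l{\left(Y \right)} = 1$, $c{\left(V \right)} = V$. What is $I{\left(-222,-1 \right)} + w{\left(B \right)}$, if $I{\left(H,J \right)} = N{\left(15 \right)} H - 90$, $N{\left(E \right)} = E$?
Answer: $-3636$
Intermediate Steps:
$l{\left(Y \right)} = 1$ ($l{\left(Y \right)} = 2 - 1 = 1$)
$B = 1$
$I{\left(H,J \right)} = -90 + 15 H$ ($I{\left(H,J \right)} = 15 H - 90 = -90 + 15 H$)
$w{\left(Q \right)} = Q^{2} - 217 Q$
$I{\left(-222,-1 \right)} + w{\left(B \right)} = \left(-90 + 15 \left(-222\right)\right) + 1 \left(-217 + 1\right) = \left(-90 - 3330\right) + 1 \left(-216\right) = -3420 - 216 = -3636$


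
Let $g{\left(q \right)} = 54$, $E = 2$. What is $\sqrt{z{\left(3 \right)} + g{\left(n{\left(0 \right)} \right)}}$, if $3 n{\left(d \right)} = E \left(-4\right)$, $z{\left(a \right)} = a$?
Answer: $\sqrt{57} \approx 7.5498$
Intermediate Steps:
$n{\left(d \right)} = - \frac{8}{3}$ ($n{\left(d \right)} = \frac{2 \left(-4\right)}{3} = \frac{1}{3} \left(-8\right) = - \frac{8}{3}$)
$\sqrt{z{\left(3 \right)} + g{\left(n{\left(0 \right)} \right)}} = \sqrt{3 + 54} = \sqrt{57}$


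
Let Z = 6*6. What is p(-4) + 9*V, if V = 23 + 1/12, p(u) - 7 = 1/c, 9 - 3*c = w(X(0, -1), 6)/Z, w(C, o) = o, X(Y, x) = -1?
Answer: 45599/212 ≈ 215.09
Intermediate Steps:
Z = 36
c = 53/18 (c = 3 - 2/36 = 3 - 1/3*1/6 = 3 - 1/18 = 53/18 ≈ 2.9444)
p(u) = 389/53 (p(u) = 7 + 1/(53/18) = 7 + 18/53 = 389/53)
V = 277/12 (V = 23 + 1/12 = 277/12 ≈ 23.083)
p(-4) + 9*V = 389/53 + 9*(277/12) = 389/53 + 831/4 = 45599/212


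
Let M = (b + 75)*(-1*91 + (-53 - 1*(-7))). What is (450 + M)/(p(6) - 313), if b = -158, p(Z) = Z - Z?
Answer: -11821/313 ≈ -37.767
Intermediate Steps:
p(Z) = 0
M = 11371 (M = (-158 + 75)*(-1*91 + (-53 - 1*(-7))) = -83*(-91 + (-53 + 7)) = -83*(-91 - 46) = -83*(-137) = 11371)
(450 + M)/(p(6) - 313) = (450 + 11371)/(0 - 313) = 11821/(-313) = 11821*(-1/313) = -11821/313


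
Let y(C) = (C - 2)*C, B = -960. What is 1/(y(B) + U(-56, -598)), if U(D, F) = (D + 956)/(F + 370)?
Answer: 19/17546805 ≈ 1.0828e-6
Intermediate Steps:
U(D, F) = (956 + D)/(370 + F)
y(C) = C*(-2 + C) (y(C) = (-2 + C)*C = C*(-2 + C))
1/(y(B) + U(-56, -598)) = 1/(-960*(-2 - 960) + (956 - 56)/(370 - 598)) = 1/(-960*(-962) + 900/(-228)) = 1/(923520 - 1/228*900) = 1/(923520 - 75/19) = 1/(17546805/19) = 19/17546805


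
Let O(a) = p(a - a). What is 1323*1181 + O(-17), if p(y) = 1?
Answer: 1562464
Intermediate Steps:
O(a) = 1
1323*1181 + O(-17) = 1323*1181 + 1 = 1562463 + 1 = 1562464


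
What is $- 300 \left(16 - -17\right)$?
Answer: $-9900$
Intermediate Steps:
$- 300 \left(16 - -17\right) = - 300 \left(16 + 17\right) = \left(-300\right) 33 = -9900$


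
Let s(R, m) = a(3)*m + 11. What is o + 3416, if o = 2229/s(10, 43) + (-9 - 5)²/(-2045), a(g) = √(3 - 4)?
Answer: 2762324727/805730 - 95847*I/1970 ≈ 3428.4 - 48.653*I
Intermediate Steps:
a(g) = I (a(g) = √(-1) = I)
s(R, m) = 11 + I*m (s(R, m) = I*m + 11 = 11 + I*m)
o = -196/2045 + 2229*(11 - 43*I)/1970 (o = 2229/(11 + I*43) + (-9 - 5)²/(-2045) = 2229/(11 + 43*I) + (-14)²*(-1/2045) = 2229*((11 - 43*I)/1970) + 196*(-1/2045) = 2229*(11 - 43*I)/1970 - 196/2045 = -196/2045 + 2229*(11 - 43*I)/1970 ≈ 12.35 - 48.653*I)
o + 3416 = (9951047/805730 - 95847*I/1970) + 3416 = 2762324727/805730 - 95847*I/1970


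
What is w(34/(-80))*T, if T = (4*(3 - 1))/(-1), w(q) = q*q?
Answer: -289/200 ≈ -1.4450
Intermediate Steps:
w(q) = q²
T = -8 (T = (4*2)*(-1) = 8*(-1) = -8)
w(34/(-80))*T = (34/(-80))²*(-8) = (34*(-1/80))²*(-8) = (-17/40)²*(-8) = (289/1600)*(-8) = -289/200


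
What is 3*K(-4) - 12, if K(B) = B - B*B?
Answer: -72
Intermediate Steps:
K(B) = B - B²
3*K(-4) - 12 = 3*(-4*(1 - 1*(-4))) - 12 = 3*(-4*(1 + 4)) - 12 = 3*(-4*5) - 12 = 3*(-20) - 12 = -60 - 12 = -72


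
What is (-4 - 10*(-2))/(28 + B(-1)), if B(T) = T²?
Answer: 16/29 ≈ 0.55172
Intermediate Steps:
(-4 - 10*(-2))/(28 + B(-1)) = (-4 - 10*(-2))/(28 + (-1)²) = (-4 + 20)/(28 + 1) = 16/29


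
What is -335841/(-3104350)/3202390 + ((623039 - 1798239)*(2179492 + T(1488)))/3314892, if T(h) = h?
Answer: -6370131172232025546838957/8238616608685669500 ≈ -7.7320e+5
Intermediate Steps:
-335841/(-3104350)/3202390 + ((623039 - 1798239)*(2179492 + T(1488)))/3314892 = -335841/(-3104350)/3202390 + ((623039 - 1798239)*(2179492 + 1488))/3314892 = -335841*(-1/3104350)*(1/3202390) - 1175200*2180980*(1/3314892) = (335841/3104350)*(1/3202390) - 2563087696000*1/3314892 = 335841/9941339396500 - 640771924000/828723 = -6370131172232025546838957/8238616608685669500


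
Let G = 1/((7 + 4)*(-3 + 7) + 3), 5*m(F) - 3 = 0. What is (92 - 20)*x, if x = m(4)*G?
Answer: 216/235 ≈ 0.91915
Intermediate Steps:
m(F) = ⅗ (m(F) = ⅗ + (⅕)*0 = ⅗ + 0 = ⅗)
G = 1/47 (G = 1/(11*4 + 3) = 1/(44 + 3) = 1/47 ≈ 0.021277)
x = 3/235 (x = (⅗)*(1/47) = 3/235 ≈ 0.012766)
(92 - 20)*x = (92 - 20)*(3/235) = 72*(3/235) = 216/235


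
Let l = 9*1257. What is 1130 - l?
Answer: -10183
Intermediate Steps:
l = 11313
1130 - l = 1130 - 1*11313 = 1130 - 11313 = -10183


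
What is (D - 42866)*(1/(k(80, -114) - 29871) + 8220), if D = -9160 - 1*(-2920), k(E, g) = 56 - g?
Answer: -11988847806214/29701 ≈ -4.0365e+8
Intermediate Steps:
D = -6240 (D = -9160 + 2920 = -6240)
(D - 42866)*(1/(k(80, -114) - 29871) + 8220) = (-6240 - 42866)*(1/((56 - 1*(-114)) - 29871) + 8220) = -49106*(1/((56 + 114) - 29871) + 8220) = -49106*(1/(170 - 29871) + 8220) = -49106*(1/(-29701) + 8220) = -49106*(-1/29701 + 8220) = -49106*244142219/29701 = -11988847806214/29701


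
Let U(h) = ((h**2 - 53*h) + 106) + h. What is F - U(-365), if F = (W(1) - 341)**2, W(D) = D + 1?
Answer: -37390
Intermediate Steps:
W(D) = 1 + D
F = 114921 (F = ((1 + 1) - 341)**2 = (2 - 341)**2 = (-339)**2 = 114921)
U(h) = 106 + h**2 - 52*h (U(h) = (106 + h**2 - 53*h) + h = 106 + h**2 - 52*h)
F - U(-365) = 114921 - (106 + (-365)**2 - 52*(-365)) = 114921 - (106 + 133225 + 18980) = 114921 - 1*152311 = 114921 - 152311 = -37390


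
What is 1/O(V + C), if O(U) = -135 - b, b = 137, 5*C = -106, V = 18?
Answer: -1/272 ≈ -0.0036765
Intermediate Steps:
C = -106/5 (C = (1/5)*(-106) = -106/5 ≈ -21.200)
O(U) = -272 (O(U) = -135 - 1*137 = -135 - 137 = -272)
1/O(V + C) = 1/(-272) = -1/272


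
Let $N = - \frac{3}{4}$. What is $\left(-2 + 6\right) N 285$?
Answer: $-855$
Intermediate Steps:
$N = - \frac{3}{4}$ ($N = \left(-3\right) \frac{1}{4} = - \frac{3}{4} \approx -0.75$)
$\left(-2 + 6\right) N 285 = \left(-2 + 6\right) \left(- \frac{3}{4}\right) 285 = 4 \left(- \frac{3}{4}\right) 285 = \left(-3\right) 285 = -855$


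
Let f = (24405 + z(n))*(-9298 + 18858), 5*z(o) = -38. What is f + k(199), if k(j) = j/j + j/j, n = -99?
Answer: 233239146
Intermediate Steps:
z(o) = -38/5 (z(o) = (⅕)*(-38) = -38/5)
k(j) = 2 (k(j) = 1 + 1 = 2)
f = 233239144 (f = (24405 - 38/5)*(-9298 + 18858) = (121987/5)*9560 = 233239144)
f + k(199) = 233239144 + 2 = 233239146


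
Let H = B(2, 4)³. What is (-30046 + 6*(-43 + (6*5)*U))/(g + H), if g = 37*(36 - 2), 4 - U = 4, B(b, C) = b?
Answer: -15152/633 ≈ -23.937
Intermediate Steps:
U = 0 (U = 4 - 1*4 = 4 - 4 = 0)
g = 1258 (g = 37*34 = 1258)
H = 8 (H = 2³ = 8)
(-30046 + 6*(-43 + (6*5)*U))/(g + H) = (-30046 + 6*(-43 + (6*5)*0))/(1258 + 8) = (-30046 + 6*(-43 + 30*0))/1266 = (-30046 + 6*(-43 + 0))*(1/1266) = (-30046 + 6*(-43))*(1/1266) = (-30046 - 258)*(1/1266) = -30304*1/1266 = -15152/633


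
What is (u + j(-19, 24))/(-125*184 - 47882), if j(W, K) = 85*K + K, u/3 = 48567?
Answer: -147765/70882 ≈ -2.0847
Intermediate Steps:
u = 145701 (u = 3*48567 = 145701)
j(W, K) = 86*K
(u + j(-19, 24))/(-125*184 - 47882) = (145701 + 86*24)/(-125*184 - 47882) = (145701 + 2064)/(-23000 - 47882) = 147765/(-70882) = 147765*(-1/70882) = -147765/70882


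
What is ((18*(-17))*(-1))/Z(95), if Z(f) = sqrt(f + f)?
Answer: 153*sqrt(190)/95 ≈ 22.200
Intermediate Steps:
Z(f) = sqrt(2)*sqrt(f) (Z(f) = sqrt(2*f) = sqrt(2)*sqrt(f))
((18*(-17))*(-1))/Z(95) = ((18*(-17))*(-1))/((sqrt(2)*sqrt(95))) = (-306*(-1))/(sqrt(190)) = 306*(sqrt(190)/190) = 153*sqrt(190)/95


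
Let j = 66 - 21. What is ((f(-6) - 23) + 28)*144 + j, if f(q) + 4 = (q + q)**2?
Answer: 20925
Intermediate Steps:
f(q) = -4 + 4*q**2 (f(q) = -4 + (q + q)**2 = -4 + (2*q)**2 = -4 + 4*q**2)
j = 45
((f(-6) - 23) + 28)*144 + j = (((-4 + 4*(-6)**2) - 23) + 28)*144 + 45 = (((-4 + 4*36) - 23) + 28)*144 + 45 = (((-4 + 144) - 23) + 28)*144 + 45 = ((140 - 23) + 28)*144 + 45 = (117 + 28)*144 + 45 = 145*144 + 45 = 20880 + 45 = 20925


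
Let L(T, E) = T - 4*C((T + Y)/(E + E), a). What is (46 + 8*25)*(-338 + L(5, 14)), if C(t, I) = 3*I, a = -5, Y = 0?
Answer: -67158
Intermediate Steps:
L(T, E) = 60 + T (L(T, E) = T - 12*(-5) = T - 4*(-15) = T + 60 = 60 + T)
(46 + 8*25)*(-338 + L(5, 14)) = (46 + 8*25)*(-338 + (60 + 5)) = (46 + 200)*(-338 + 65) = 246*(-273) = -67158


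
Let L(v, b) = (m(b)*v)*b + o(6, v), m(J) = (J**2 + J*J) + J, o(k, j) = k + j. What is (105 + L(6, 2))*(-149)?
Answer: -35313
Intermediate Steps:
o(k, j) = j + k
m(J) = J + 2*J**2 (m(J) = (J**2 + J**2) + J = 2*J**2 + J = J + 2*J**2)
L(v, b) = 6 + v + v*b**2*(1 + 2*b) (L(v, b) = ((b*(1 + 2*b))*v)*b + (v + 6) = (b*v*(1 + 2*b))*b + (6 + v) = v*b**2*(1 + 2*b) + (6 + v) = 6 + v + v*b**2*(1 + 2*b))
(105 + L(6, 2))*(-149) = (105 + (6 + 6 + 6*2**2*(1 + 2*2)))*(-149) = (105 + (6 + 6 + 6*4*(1 + 4)))*(-149) = (105 + (6 + 6 + 6*4*5))*(-149) = (105 + (6 + 6 + 120))*(-149) = (105 + 132)*(-149) = 237*(-149) = -35313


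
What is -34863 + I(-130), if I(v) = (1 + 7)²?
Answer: -34799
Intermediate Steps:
I(v) = 64 (I(v) = 8² = 64)
-34863 + I(-130) = -34863 + 64 = -34799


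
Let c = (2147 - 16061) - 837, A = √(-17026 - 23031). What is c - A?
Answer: -14751 - I*√40057 ≈ -14751.0 - 200.14*I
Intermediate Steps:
A = I*√40057 (A = √(-40057) = I*√40057 ≈ 200.14*I)
c = -14751 (c = -13914 - 837 = -14751)
c - A = -14751 - I*√40057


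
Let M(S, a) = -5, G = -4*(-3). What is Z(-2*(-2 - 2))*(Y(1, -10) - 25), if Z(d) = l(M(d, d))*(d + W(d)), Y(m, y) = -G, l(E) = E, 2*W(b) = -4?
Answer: 1110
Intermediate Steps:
G = 12
W(b) = -2 (W(b) = (½)*(-4) = -2)
Y(m, y) = -12 (Y(m, y) = -1*12 = -12)
Z(d) = 10 - 5*d (Z(d) = -5*(d - 2) = -5*(-2 + d) = 10 - 5*d)
Z(-2*(-2 - 2))*(Y(1, -10) - 25) = (10 - (-10)*(-2 - 2))*(-12 - 25) = (10 - (-10)*(-4))*(-37) = (10 - 5*8)*(-37) = (10 - 40)*(-37) = -30*(-37) = 1110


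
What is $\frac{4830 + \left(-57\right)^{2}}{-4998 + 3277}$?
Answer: $- \frac{8079}{1721} \approx -4.6944$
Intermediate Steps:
$\frac{4830 + \left(-57\right)^{2}}{-4998 + 3277} = \frac{4830 + 3249}{-1721} = 8079 \left(- \frac{1}{1721}\right) = - \frac{8079}{1721}$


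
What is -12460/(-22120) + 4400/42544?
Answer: 280101/420122 ≈ 0.66671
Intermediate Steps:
-12460/(-22120) + 4400/42544 = -12460*(-1/22120) + 4400*(1/42544) = 89/158 + 275/2659 = 280101/420122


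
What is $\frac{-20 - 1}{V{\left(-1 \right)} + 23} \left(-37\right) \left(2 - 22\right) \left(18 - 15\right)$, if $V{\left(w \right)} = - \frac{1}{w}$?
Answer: $- \frac{3885}{2} \approx -1942.5$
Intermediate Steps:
$\frac{-20 - 1}{V{\left(-1 \right)} + 23} \left(-37\right) \left(2 - 22\right) \left(18 - 15\right) = \frac{-20 - 1}{- \frac{1}{-1} + 23} \left(-37\right) \left(2 - 22\right) \left(18 - 15\right) = - \frac{21}{\left(-1\right) \left(-1\right) + 23} \left(-37\right) \left(\left(-20\right) 3\right) = - \frac{21}{1 + 23} \left(-37\right) \left(-60\right) = - \frac{21}{24} \left(-37\right) \left(-60\right) = \left(-21\right) \frac{1}{24} \left(-37\right) \left(-60\right) = \left(- \frac{7}{8}\right) \left(-37\right) \left(-60\right) = \frac{259}{8} \left(-60\right) = - \frac{3885}{2}$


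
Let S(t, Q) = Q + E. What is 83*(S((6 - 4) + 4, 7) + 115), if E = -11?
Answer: 9213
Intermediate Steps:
S(t, Q) = -11 + Q (S(t, Q) = Q - 11 = -11 + Q)
83*(S((6 - 4) + 4, 7) + 115) = 83*((-11 + 7) + 115) = 83*(-4 + 115) = 83*111 = 9213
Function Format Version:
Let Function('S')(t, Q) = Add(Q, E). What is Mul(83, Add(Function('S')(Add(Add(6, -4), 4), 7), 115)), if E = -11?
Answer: 9213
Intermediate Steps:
Function('S')(t, Q) = Add(-11, Q) (Function('S')(t, Q) = Add(Q, -11) = Add(-11, Q))
Mul(83, Add(Function('S')(Add(Add(6, -4), 4), 7), 115)) = Mul(83, Add(Add(-11, 7), 115)) = Mul(83, Add(-4, 115)) = Mul(83, 111) = 9213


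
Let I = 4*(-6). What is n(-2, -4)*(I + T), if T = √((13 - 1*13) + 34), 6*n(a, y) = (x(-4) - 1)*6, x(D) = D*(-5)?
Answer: -456 + 19*√34 ≈ -345.21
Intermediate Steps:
x(D) = -5*D
n(a, y) = 19 (n(a, y) = ((-5*(-4) - 1)*6)/6 = ((20 - 1)*6)/6 = (19*6)/6 = (⅙)*114 = 19)
T = √34 (T = √((13 - 13) + 34) = √(0 + 34) = √34 ≈ 5.8309)
I = -24
n(-2, -4)*(I + T) = 19*(-24 + √34) = -456 + 19*√34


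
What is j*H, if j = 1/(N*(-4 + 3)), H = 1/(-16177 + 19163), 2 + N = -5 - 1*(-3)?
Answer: 1/11944 ≈ 8.3724e-5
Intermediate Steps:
N = -4 (N = -2 + (-5 - 1*(-3)) = -2 + (-5 + 3) = -2 - 2 = -4)
H = 1/2986 ≈ 0.00033490
j = 1/4 (j = 1/(-4*(-4 + 3)) = 1/(-4*(-1)) = 1/4 ≈ 0.25000)
j*H = (1/4)*(1/2986) = 1/11944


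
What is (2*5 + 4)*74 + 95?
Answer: 1131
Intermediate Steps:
(2*5 + 4)*74 + 95 = (10 + 4)*74 + 95 = 14*74 + 95 = 1036 + 95 = 1131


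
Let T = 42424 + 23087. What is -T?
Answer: -65511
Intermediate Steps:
T = 65511
-T = -1*65511 = -65511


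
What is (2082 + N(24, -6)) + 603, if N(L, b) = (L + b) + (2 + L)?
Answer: 2729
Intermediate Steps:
N(L, b) = 2 + b + 2*L
(2082 + N(24, -6)) + 603 = (2082 + (2 - 6 + 2*24)) + 603 = (2082 + (2 - 6 + 48)) + 603 = (2082 + 44) + 603 = 2126 + 603 = 2729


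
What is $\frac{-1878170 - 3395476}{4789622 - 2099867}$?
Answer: $- \frac{1757882}{896585} \approx -1.9606$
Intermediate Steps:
$\frac{-1878170 - 3395476}{4789622 - 2099867} = \frac{-1878170 - 3395476}{2689755} = \left(-5273646\right) \frac{1}{2689755} = - \frac{1757882}{896585}$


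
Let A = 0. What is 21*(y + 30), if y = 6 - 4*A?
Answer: 756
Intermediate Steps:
y = 6 (y = 6 - 4*0 = 6 + 0 = 6)
21*(y + 30) = 21*(6 + 30) = 21*36 = 756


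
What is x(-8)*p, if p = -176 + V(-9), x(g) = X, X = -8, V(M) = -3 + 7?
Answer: 1376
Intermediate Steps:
V(M) = 4
x(g) = -8
p = -172 (p = -176 + 4 = -172)
x(-8)*p = -8*(-172) = 1376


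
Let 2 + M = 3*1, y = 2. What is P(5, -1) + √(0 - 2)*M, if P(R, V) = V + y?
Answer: 1 + I*√2 ≈ 1.0 + 1.4142*I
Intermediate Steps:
P(R, V) = 2 + V (P(R, V) = V + 2 = 2 + V)
M = 1 (M = -2 + 3*1 = -2 + 3 = 1)
P(5, -1) + √(0 - 2)*M = (2 - 1) + √(0 - 2)*1 = 1 + √(-2)*1 = 1 + (I*√2)*1 = 1 + I*√2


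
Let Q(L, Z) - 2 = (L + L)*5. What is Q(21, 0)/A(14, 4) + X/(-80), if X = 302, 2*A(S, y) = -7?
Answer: -18017/280 ≈ -64.346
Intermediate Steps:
A(S, y) = -7/2 (A(S, y) = (½)*(-7) = -7/2)
Q(L, Z) = 2 + 10*L (Q(L, Z) = 2 + (L + L)*5 = 2 + (2*L)*5 = 2 + 10*L)
Q(21, 0)/A(14, 4) + X/(-80) = (2 + 10*21)/(-7/2) + 302/(-80) = (2 + 210)*(-2/7) + 302*(-1/80) = 212*(-2/7) - 151/40 = -424/7 - 151/40 = -18017/280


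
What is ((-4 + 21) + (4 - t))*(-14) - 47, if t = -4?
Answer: -397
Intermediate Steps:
((-4 + 21) + (4 - t))*(-14) - 47 = ((-4 + 21) + (4 - 1*(-4)))*(-14) - 47 = (17 + (4 + 4))*(-14) - 47 = (17 + 8)*(-14) - 47 = 25*(-14) - 47 = -350 - 47 = -397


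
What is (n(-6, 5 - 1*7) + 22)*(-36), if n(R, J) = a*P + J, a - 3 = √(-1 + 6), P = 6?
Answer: -1368 - 216*√5 ≈ -1851.0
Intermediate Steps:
a = 3 + √5 (a = 3 + √(-1 + 6) = 3 + √5 ≈ 5.2361)
n(R, J) = 18 + J + 6*√5 (n(R, J) = (3 + √5)*6 + J = (18 + 6*√5) + J = 18 + J + 6*√5)
(n(-6, 5 - 1*7) + 22)*(-36) = ((18 + (5 - 1*7) + 6*√5) + 22)*(-36) = ((18 + (5 - 7) + 6*√5) + 22)*(-36) = ((18 - 2 + 6*√5) + 22)*(-36) = ((16 + 6*√5) + 22)*(-36) = (38 + 6*√5)*(-36) = -1368 - 216*√5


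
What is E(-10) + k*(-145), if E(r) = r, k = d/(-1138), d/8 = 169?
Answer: 92330/569 ≈ 162.27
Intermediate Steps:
d = 1352 (d = 8*169 = 1352)
k = -676/569 (k = 1352/(-1138) = 1352*(-1/1138) = -676/569 ≈ -1.1880)
E(-10) + k*(-145) = -10 - 676/569*(-145) = -10 + 98020/569 = 92330/569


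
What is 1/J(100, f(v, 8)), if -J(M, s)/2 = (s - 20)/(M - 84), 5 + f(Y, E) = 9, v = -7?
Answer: ½ ≈ 0.50000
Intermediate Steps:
f(Y, E) = 4 (f(Y, E) = -5 + 9 = 4)
J(M, s) = -2*(-20 + s)/(-84 + M) (J(M, s) = -2*(s - 20)/(M - 84) = -2*(-20 + s)/(-84 + M))
1/J(100, f(v, 8)) = 1/(2*(20 - 1*4)/(-84 + 100)) = 1/(2*(20 - 4)/16) = 1/(2*(1/16)*16) = 1/2 = ½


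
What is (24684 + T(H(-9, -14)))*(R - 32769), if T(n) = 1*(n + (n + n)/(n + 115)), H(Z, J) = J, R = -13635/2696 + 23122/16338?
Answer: -899199151740112015/1112193012 ≈ -8.0849e+8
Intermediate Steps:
R = -80215859/22023624 (R = -13635*1/2696 + 23122*(1/16338) = -13635/2696 + 11561/8169 = -80215859/22023624 ≈ -3.6423)
T(n) = n + 2*n/(115 + n) (T(n) = 1*(n + (2*n)/(115 + n)) = 1*(n + 2*n/(115 + n)) = n + 2*n/(115 + n))
(24684 + T(H(-9, -14)))*(R - 32769) = (24684 - 14*(117 - 14)/(115 - 14))*(-80215859/22023624 - 32769) = (24684 - 14*103/101)*(-721772350715/22023624) = (24684 - 14*1/101*103)*(-721772350715/22023624) = (24684 - 1442/101)*(-721772350715/22023624) = (2491642/101)*(-721772350715/22023624) = -899199151740112015/1112193012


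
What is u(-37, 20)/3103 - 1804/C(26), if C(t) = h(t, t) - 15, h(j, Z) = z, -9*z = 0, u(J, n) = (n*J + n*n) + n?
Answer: 5593012/46545 ≈ 120.16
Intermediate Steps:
u(J, n) = n + n² + J*n (u(J, n) = (J*n + n²) + n = (n² + J*n) + n = n + n² + J*n)
z = 0 (z = -⅑*0 = 0)
h(j, Z) = 0
C(t) = -15 (C(t) = 0 - 15 = -15)
u(-37, 20)/3103 - 1804/C(26) = (20*(1 - 37 + 20))/3103 - 1804/(-15) = (20*(-16))*(1/3103) - 1804*(-1/15) = -320*1/3103 + 1804/15 = -320/3103 + 1804/15 = 5593012/46545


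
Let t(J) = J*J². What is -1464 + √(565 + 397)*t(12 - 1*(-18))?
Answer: -1464 + 27000*√962 ≈ 8.3597e+5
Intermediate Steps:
t(J) = J³
-1464 + √(565 + 397)*t(12 - 1*(-18)) = -1464 + √(565 + 397)*(12 - 1*(-18))³ = -1464 + √962*(12 + 18)³ = -1464 + √962*30³ = -1464 + √962*27000 = -1464 + 27000*√962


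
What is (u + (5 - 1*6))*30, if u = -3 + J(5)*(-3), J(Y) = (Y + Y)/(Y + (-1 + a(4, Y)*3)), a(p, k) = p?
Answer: -705/4 ≈ -176.25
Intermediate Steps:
J(Y) = 2*Y/(11 + Y) (J(Y) = (Y + Y)/(Y + (-1 + 4*3)) = (2*Y)/(Y + (-1 + 12)) = (2*Y)/(Y + 11) = (2*Y)/(11 + Y) = 2*Y/(11 + Y))
u = -39/8 (u = -3 + (2*5/(11 + 5))*(-3) = -3 + (2*5/16)*(-3) = -3 + (2*5*(1/16))*(-3) = -3 + (5/8)*(-3) = -3 - 15/8 = -39/8 ≈ -4.8750)
(u + (5 - 1*6))*30 = (-39/8 + (5 - 1*6))*30 = (-39/8 + (5 - 6))*30 = (-39/8 - 1)*30 = -47/8*30 = -705/4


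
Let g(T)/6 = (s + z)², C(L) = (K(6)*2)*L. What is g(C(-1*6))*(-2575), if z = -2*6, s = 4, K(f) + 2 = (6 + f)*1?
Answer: -988800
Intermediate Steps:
K(f) = 4 + f (K(f) = -2 + (6 + f)*1 = -2 + (6 + f) = 4 + f)
C(L) = 20*L (C(L) = ((4 + 6)*2)*L = (10*2)*L = 20*L)
z = -12
g(T) = 384 (g(T) = 6*(4 - 12)² = 6*(-8)² = 6*64 = 384)
g(C(-1*6))*(-2575) = 384*(-2575) = -988800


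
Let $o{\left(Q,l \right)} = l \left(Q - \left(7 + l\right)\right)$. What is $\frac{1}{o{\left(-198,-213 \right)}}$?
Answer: $- \frac{1}{1704} \approx -0.00058685$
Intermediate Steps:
$o{\left(Q,l \right)} = l \left(-7 + Q - l\right)$
$\frac{1}{o{\left(-198,-213 \right)}} = \frac{1}{\left(-213\right) \left(-7 - 198 - -213\right)} = \frac{1}{\left(-213\right) \left(-7 - 198 + 213\right)} = \frac{1}{\left(-213\right) 8} = \frac{1}{-1704} = - \frac{1}{1704}$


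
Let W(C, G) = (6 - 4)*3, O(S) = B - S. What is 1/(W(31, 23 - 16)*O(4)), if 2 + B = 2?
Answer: -1/24 ≈ -0.041667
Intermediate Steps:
B = 0 (B = -2 + 2 = 0)
O(S) = -S (O(S) = 0 - S = -S)
W(C, G) = 6 (W(C, G) = 2*3 = 6)
1/(W(31, 23 - 16)*O(4)) = 1/(6*(-1*4)) = 1/(6*(-4)) = 1/(-24) = -1/24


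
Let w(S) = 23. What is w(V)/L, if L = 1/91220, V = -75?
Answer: 2098060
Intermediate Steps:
L = 1/91220 ≈ 1.0963e-5
w(V)/L = 23/(1/91220) = 23*91220 = 2098060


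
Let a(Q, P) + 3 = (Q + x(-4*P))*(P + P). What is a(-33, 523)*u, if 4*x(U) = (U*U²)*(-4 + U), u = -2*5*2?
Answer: -100364010630180620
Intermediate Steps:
u = -20 (u = -10*2 = -20)
x(U) = U³*(-4 + U)/4 (x(U) = ((U*U²)*(-4 + U))/4 = (U³*(-4 + U))/4 = U³*(-4 + U)/4)
a(Q, P) = -3 + 2*P*(Q - 16*P³*(-4 - 4*P)) (a(Q, P) = -3 + (Q + (-4*P)³*(-4 - 4*P)/4)*(P + P) = -3 + (Q + (-64*P³)*(-4 - 4*P)/4)*(2*P) = -3 + (Q - 16*P³*(-4 - 4*P))*(2*P) = -3 + 2*P*(Q - 16*P³*(-4 - 4*P)))
a(-33, 523)*u = (-3 + 2*523*(-33) + 128*523⁴*(1 + 523))*(-20) = (-3 - 34518 + 128*74818113841*524)*(-20) = (-3 - 34518 + 5018200531543552)*(-20) = 5018200531509031*(-20) = -100364010630180620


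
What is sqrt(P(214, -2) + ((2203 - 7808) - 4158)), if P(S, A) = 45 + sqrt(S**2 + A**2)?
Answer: sqrt(-9718 + 10*sqrt(458)) ≈ 97.488*I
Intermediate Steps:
P(S, A) = 45 + sqrt(A**2 + S**2)
sqrt(P(214, -2) + ((2203 - 7808) - 4158)) = sqrt((45 + sqrt((-2)**2 + 214**2)) + ((2203 - 7808) - 4158)) = sqrt((45 + sqrt(4 + 45796)) + (-5605 - 4158)) = sqrt((45 + sqrt(45800)) - 9763) = sqrt((45 + 10*sqrt(458)) - 9763) = sqrt(-9718 + 10*sqrt(458))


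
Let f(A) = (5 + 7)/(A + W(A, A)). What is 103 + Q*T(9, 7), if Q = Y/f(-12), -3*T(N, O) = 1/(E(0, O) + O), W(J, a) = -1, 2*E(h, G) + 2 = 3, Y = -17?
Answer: 27589/270 ≈ 102.18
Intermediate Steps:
E(h, G) = 1/2 (E(h, G) = -1 + (1/2)*3 = -1 + 3/2 = 1/2)
T(N, O) = -1/(3*(1/2 + O))
f(A) = 12/(-1 + A) (f(A) = (5 + 7)/(A - 1) = 12/(-1 + A))
Q = 221/12 (Q = -17/(12/(-1 - 12)) = -17/(12/(-13)) = -17/(12*(-1/13)) = -17/(-12/13) = -17*(-13/12) = 221/12 ≈ 18.417)
103 + Q*T(9, 7) = 103 + 221*(-2/(3 + 6*7))/12 = 103 + 221*(-2/(3 + 42))/12 = 103 + 221*(-2/45)/12 = 103 + 221*(-2*1/45)/12 = 103 + (221/12)*(-2/45) = 103 - 221/270 = 27589/270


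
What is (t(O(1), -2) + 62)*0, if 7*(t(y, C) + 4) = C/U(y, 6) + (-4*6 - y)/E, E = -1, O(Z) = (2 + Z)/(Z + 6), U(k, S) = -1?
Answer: 0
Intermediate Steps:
O(Z) = (2 + Z)/(6 + Z)
t(y, C) = -4/7 - C/7 + y/7 (t(y, C) = -4 + (C/(-1) + (-4*6 - y)/(-1))/7 = -4 + (C*(-1) + (-24 - y)*(-1))/7 = -4 + (-C + (24 + y))/7 = -4 + (24 + y - C)/7 = -4 + (24/7 - C/7 + y/7) = -4/7 - C/7 + y/7)
(t(O(1), -2) + 62)*0 = ((-4/7 - ⅐*(-2) + ((2 + 1)/(6 + 1))/7) + 62)*0 = ((-4/7 + 2/7 + (3/7)/7) + 62)*0 = ((-4/7 + 2/7 + ((⅐)*3)/7) + 62)*0 = ((-4/7 + 2/7 + (⅐)*(3/7)) + 62)*0 = ((-4/7 + 2/7 + 3/49) + 62)*0 = (-11/49 + 62)*0 = (3027/49)*0 = 0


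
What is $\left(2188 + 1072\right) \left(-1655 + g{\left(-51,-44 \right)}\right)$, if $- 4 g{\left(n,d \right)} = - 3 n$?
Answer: $-5519995$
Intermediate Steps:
$g{\left(n,d \right)} = \frac{3 n}{4}$ ($g{\left(n,d \right)} = - \frac{\left(-3\right) n}{4} = \frac{3 n}{4}$)
$\left(2188 + 1072\right) \left(-1655 + g{\left(-51,-44 \right)}\right) = \left(2188 + 1072\right) \left(-1655 + \frac{3}{4} \left(-51\right)\right) = 3260 \left(-1655 - \frac{153}{4}\right) = 3260 \left(- \frac{6773}{4}\right) = -5519995$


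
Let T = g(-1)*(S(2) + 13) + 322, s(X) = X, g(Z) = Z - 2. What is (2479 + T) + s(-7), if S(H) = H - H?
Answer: 2755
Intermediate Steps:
S(H) = 0
g(Z) = -2 + Z
T = 283 (T = (-2 - 1)*(0 + 13) + 322 = -3*13 + 322 = -39 + 322 = 283)
(2479 + T) + s(-7) = (2479 + 283) - 7 = 2762 - 7 = 2755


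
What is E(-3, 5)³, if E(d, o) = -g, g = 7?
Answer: -343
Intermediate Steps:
E(d, o) = -7 (E(d, o) = -1*7 = -7)
E(-3, 5)³ = (-7)³ = -343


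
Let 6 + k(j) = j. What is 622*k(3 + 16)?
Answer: 8086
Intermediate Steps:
k(j) = -6 + j
622*k(3 + 16) = 622*(-6 + (3 + 16)) = 622*(-6 + 19) = 622*13 = 8086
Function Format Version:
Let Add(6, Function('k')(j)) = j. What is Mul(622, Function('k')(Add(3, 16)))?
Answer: 8086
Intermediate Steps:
Function('k')(j) = Add(-6, j)
Mul(622, Function('k')(Add(3, 16))) = Mul(622, Add(-6, Add(3, 16))) = Mul(622, Add(-6, 19)) = Mul(622, 13) = 8086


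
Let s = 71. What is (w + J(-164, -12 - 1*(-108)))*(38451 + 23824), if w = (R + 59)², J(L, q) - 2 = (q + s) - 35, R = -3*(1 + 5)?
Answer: 113029125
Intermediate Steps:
R = -18 (R = -3*6 = -18)
J(L, q) = 38 + q (J(L, q) = 2 + ((q + 71) - 35) = 2 + ((71 + q) - 35) = 2 + (36 + q) = 38 + q)
w = 1681 (w = (-18 + 59)² = 41² = 1681)
(w + J(-164, -12 - 1*(-108)))*(38451 + 23824) = (1681 + (38 + (-12 - 1*(-108))))*(38451 + 23824) = (1681 + (38 + (-12 + 108)))*62275 = (1681 + (38 + 96))*62275 = (1681 + 134)*62275 = 1815*62275 = 113029125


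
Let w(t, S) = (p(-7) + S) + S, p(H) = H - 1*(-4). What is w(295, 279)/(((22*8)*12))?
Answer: 185/704 ≈ 0.26278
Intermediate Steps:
p(H) = 4 + H (p(H) = H + 4 = 4 + H)
w(t, S) = -3 + 2*S (w(t, S) = ((4 - 7) + S) + S = (-3 + S) + S = -3 + 2*S)
w(295, 279)/(((22*8)*12)) = (-3 + 2*279)/(((22*8)*12)) = (-3 + 558)/((176*12)) = 555/2112 = 555*(1/2112) = 185/704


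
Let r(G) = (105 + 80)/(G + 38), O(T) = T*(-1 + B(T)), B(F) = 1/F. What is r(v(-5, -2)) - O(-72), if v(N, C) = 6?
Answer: -3027/44 ≈ -68.795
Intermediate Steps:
O(T) = T*(-1 + 1/T)
r(G) = 185/(38 + G)
r(v(-5, -2)) - O(-72) = 185/(38 + 6) - (1 - 1*(-72)) = 185/44 - (1 + 72) = 185*(1/44) - 1*73 = 185/44 - 73 = -3027/44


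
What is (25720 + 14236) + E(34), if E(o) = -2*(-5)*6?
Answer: 40016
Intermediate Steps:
E(o) = 60 (E(o) = 10*6 = 60)
(25720 + 14236) + E(34) = (25720 + 14236) + 60 = 39956 + 60 = 40016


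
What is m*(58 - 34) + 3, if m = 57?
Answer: 1371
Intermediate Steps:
m*(58 - 34) + 3 = 57*(58 - 34) + 3 = 57*24 + 3 = 1368 + 3 = 1371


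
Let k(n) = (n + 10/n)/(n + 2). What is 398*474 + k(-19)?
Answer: 60934967/323 ≈ 1.8865e+5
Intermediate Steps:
k(n) = (n + 10/n)/(2 + n)
398*474 + k(-19) = 398*474 + (10 + (-19)²)/((-19)*(2 - 19)) = 188652 - 1/19*(10 + 361)/(-17) = 188652 - 1/19*(-1/17)*371 = 188652 + 371/323 = 60934967/323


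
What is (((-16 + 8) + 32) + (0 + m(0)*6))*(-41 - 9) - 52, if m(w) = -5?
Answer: 248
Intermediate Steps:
(((-16 + 8) + 32) + (0 + m(0)*6))*(-41 - 9) - 52 = (((-16 + 8) + 32) + (0 - 5*6))*(-41 - 9) - 52 = ((-8 + 32) + (0 - 30))*(-50) - 52 = (24 - 30)*(-50) - 52 = -6*(-50) - 52 = 300 - 52 = 248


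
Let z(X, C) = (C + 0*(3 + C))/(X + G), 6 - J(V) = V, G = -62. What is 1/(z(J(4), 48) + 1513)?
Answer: 5/7561 ≈ 0.00066129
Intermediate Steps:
J(V) = 6 - V
z(X, C) = C/(-62 + X) (z(X, C) = (C + 0*(3 + C))/(X - 62) = (C + 0)/(-62 + X) = C/(-62 + X))
1/(z(J(4), 48) + 1513) = 1/(48/(-62 + (6 - 1*4)) + 1513) = 1/(48/(-62 + (6 - 4)) + 1513) = 1/(48/(-62 + 2) + 1513) = 1/(48/(-60) + 1513) = 1/(48*(-1/60) + 1513) = 1/(-⅘ + 1513) = 1/(7561/5) = 5/7561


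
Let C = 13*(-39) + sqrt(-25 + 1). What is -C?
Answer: 507 - 2*I*sqrt(6) ≈ 507.0 - 4.899*I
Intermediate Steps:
C = -507 + 2*I*sqrt(6) (C = -507 + sqrt(-24) = -507 + 2*I*sqrt(6) ≈ -507.0 + 4.899*I)
-C = -(-507 + 2*I*sqrt(6)) = 507 - 2*I*sqrt(6)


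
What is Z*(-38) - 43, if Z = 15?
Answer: -613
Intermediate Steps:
Z*(-38) - 43 = 15*(-38) - 43 = -570 - 43 = -613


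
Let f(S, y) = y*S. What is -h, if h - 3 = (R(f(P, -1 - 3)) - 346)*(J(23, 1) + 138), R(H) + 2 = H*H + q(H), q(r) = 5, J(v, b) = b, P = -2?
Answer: 38778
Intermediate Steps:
f(S, y) = S*y
R(H) = 3 + H**2 (R(H) = -2 + (H*H + 5) = -2 + (H**2 + 5) = -2 + (5 + H**2) = 3 + H**2)
h = -38778 (h = 3 + ((3 + (-2*(-1 - 3))**2) - 346)*(1 + 138) = 3 + ((3 + (-2*(-4))**2) - 346)*139 = 3 + ((3 + 8**2) - 346)*139 = 3 + ((3 + 64) - 346)*139 = 3 + (67 - 346)*139 = 3 - 279*139 = 3 - 38781 = -38778)
-h = -1*(-38778) = 38778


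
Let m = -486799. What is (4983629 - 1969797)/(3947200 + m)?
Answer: 3013832/3460401 ≈ 0.87095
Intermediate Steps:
(4983629 - 1969797)/(3947200 + m) = (4983629 - 1969797)/(3947200 - 486799) = 3013832/3460401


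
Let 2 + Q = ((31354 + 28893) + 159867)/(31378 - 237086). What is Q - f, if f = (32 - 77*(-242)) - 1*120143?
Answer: 10436999593/102854 ≈ 1.0147e+5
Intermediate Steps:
f = -101477 (f = (32 + 18634) - 120143 = 18666 - 120143 = -101477)
Q = -315765/102854 (Q = -2 + ((31354 + 28893) + 159867)/(31378 - 237086) = -2 + (60247 + 159867)/(-205708) = -2 + 220114*(-1/205708) = -2 - 110057/102854 = -315765/102854 ≈ -3.0700)
Q - f = -315765/102854 - 1*(-101477) = -315765/102854 + 101477 = 10436999593/102854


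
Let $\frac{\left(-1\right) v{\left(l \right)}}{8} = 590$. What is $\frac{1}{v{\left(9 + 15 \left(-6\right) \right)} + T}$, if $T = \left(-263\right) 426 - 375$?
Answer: $- \frac{1}{117133} \approx -8.5373 \cdot 10^{-6}$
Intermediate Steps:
$v{\left(l \right)} = -4720$ ($v{\left(l \right)} = \left(-8\right) 590 = -4720$)
$T = -112413$ ($T = -112038 - 375 = -112413$)
$\frac{1}{v{\left(9 + 15 \left(-6\right) \right)} + T} = \frac{1}{-4720 - 112413} = \frac{1}{-117133} = - \frac{1}{117133}$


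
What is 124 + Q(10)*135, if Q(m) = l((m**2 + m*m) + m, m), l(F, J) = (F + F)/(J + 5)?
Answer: 3904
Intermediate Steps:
l(F, J) = 2*F/(5 + J) (l(F, J) = (2*F)/(5 + J) = 2*F/(5 + J))
Q(m) = 2*(m + 2*m**2)/(5 + m) (Q(m) = 2*((m**2 + m*m) + m)/(5 + m) = 2*((m**2 + m**2) + m)/(5 + m) = 2*(2*m**2 + m)/(5 + m) = 2*(m + 2*m**2)/(5 + m))
124 + Q(10)*135 = 124 + (2*10*(1 + 2*10)/(5 + 10))*135 = 124 + (2*10*(1 + 20)/15)*135 = 124 + (2*10*(1/15)*21)*135 = 124 + 28*135 = 124 + 3780 = 3904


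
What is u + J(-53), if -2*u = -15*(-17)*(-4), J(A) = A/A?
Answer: 511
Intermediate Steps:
J(A) = 1
u = 510 (u = -(-15*(-17))*(-4)/2 = -255*(-4)/2 = -½*(-1020) = 510)
u + J(-53) = 510 + 1 = 511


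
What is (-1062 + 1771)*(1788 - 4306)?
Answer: -1785262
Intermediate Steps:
(-1062 + 1771)*(1788 - 4306) = 709*(-2518) = -1785262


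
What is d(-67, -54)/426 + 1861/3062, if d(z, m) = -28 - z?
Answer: 76017/108701 ≈ 0.69932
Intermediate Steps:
d(-67, -54)/426 + 1861/3062 = (-28 - 1*(-67))/426 + 1861/3062 = (-28 + 67)*(1/426) + 1861*(1/3062) = 39*(1/426) + 1861/3062 = 13/142 + 1861/3062 = 76017/108701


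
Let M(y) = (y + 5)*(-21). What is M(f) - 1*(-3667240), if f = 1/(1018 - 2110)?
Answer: 190691021/52 ≈ 3.6671e+6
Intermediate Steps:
f = -1/1092 (f = 1/(-1092) = -1/1092 ≈ -0.00091575)
M(y) = -105 - 21*y (M(y) = (5 + y)*(-21) = -105 - 21*y)
M(f) - 1*(-3667240) = (-105 - 21*(-1/1092)) - 1*(-3667240) = (-105 + 1/52) + 3667240 = -5459/52 + 3667240 = 190691021/52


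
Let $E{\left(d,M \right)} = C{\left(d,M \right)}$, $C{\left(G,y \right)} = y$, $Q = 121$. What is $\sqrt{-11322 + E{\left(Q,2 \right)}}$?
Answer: $2 i \sqrt{2830} \approx 106.4 i$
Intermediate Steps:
$E{\left(d,M \right)} = M$
$\sqrt{-11322 + E{\left(Q,2 \right)}} = \sqrt{-11322 + 2} = \sqrt{-11320} = 2 i \sqrt{2830}$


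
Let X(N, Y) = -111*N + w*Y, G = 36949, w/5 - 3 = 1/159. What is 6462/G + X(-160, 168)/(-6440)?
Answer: -937974976/315285817 ≈ -2.9750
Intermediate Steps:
w = 2390/159 (w = 15 + 5/159 = 2390/159 ≈ 15.031)
X(N, Y) = -111*N + 2390*Y/159
6462/G + X(-160, 168)/(-6440) = 6462/36949 + (-111*(-160) + (2390/159)*168)/(-6440) = 6462*(1/36949) + (17760 + 133840/53)*(-1/6440) = 6462/36949 + (1075120/53)*(-1/6440) = 6462/36949 - 26878/8533 = -937974976/315285817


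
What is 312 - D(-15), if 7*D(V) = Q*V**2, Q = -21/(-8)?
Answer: 1821/8 ≈ 227.63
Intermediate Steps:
Q = 21/8 (Q = -21*(-1/8) = 21/8 ≈ 2.6250)
D(V) = 3*V**2/8 (D(V) = (21*V**2/8)/7 = 3*V**2/8)
312 - D(-15) = 312 - 3*(-15)**2/8 = 312 - 3*225/8 = 312 - 1*675/8 = 312 - 675/8 = 1821/8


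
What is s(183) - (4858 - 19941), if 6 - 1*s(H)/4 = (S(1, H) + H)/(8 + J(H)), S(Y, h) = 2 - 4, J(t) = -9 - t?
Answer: 695103/46 ≈ 15111.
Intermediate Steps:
S(Y, h) = -2
s(H) = 24 - 4*(-2 + H)/(-1 - H) (s(H) = 24 - 4*(-2 + H)/(8 + (-9 - H)) = 24 - 4*(-2 + H)/(-1 - H))
s(183) - (4858 - 19941) = 4*(4 + 7*183)/(1 + 183) - (4858 - 19941) = 4*(4 + 1281)/184 - 1*(-15083) = 4*(1/184)*1285 + 15083 = 1285/46 + 15083 = 695103/46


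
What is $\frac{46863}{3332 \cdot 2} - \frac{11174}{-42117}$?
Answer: $\frac{2048192507}{280667688} \approx 7.2976$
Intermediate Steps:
$\frac{46863}{3332 \cdot 2} - \frac{11174}{-42117} = \frac{46863}{6664} - - \frac{11174}{42117} = 46863 \cdot \frac{1}{6664} + \frac{11174}{42117} = \frac{46863}{6664} + \frac{11174}{42117} = \frac{2048192507}{280667688}$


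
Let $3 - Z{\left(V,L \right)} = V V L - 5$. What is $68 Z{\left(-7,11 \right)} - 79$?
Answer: $-36187$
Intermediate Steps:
$Z{\left(V,L \right)} = 8 - L V^{2}$ ($Z{\left(V,L \right)} = 3 - \left(V V L - 5\right) = 3 - \left(V^{2} L - 5\right) = 3 - \left(L V^{2} - 5\right) = 3 - \left(-5 + L V^{2}\right) = 8 - L V^{2}$)
$68 Z{\left(-7,11 \right)} - 79 = 68 \left(8 - 11 \left(-7\right)^{2}\right) - 79 = 68 \left(8 - 11 \cdot 49\right) - 79 = 68 \left(8 - 539\right) - 79 = 68 \left(-531\right) - 79 = -36108 - 79 = -36187$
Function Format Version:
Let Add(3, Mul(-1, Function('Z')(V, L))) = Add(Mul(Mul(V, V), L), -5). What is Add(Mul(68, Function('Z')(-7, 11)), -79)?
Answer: -36187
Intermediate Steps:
Function('Z')(V, L) = Add(8, Mul(-1, L, Pow(V, 2))) (Function('Z')(V, L) = Add(3, Mul(-1, Add(Mul(Mul(V, V), L), -5))) = Add(3, Mul(-1, Add(Mul(Pow(V, 2), L), -5))) = Add(3, Mul(-1, Add(Mul(L, Pow(V, 2)), -5))) = Add(3, Mul(-1, Add(-5, Mul(L, Pow(V, 2))))) = Add(3, Add(5, Mul(-1, L, Pow(V, 2)))) = Add(8, Mul(-1, L, Pow(V, 2))))
Add(Mul(68, Function('Z')(-7, 11)), -79) = Add(Mul(68, Add(8, Mul(-1, 11, Pow(-7, 2)))), -79) = Add(Mul(68, Add(8, Mul(-1, 11, 49))), -79) = Add(Mul(68, Add(8, -539)), -79) = Add(Mul(68, -531), -79) = Add(-36108, -79) = -36187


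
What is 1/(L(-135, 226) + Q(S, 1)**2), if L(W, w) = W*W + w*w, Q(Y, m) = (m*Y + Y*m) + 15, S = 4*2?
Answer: 1/70262 ≈ 1.4232e-5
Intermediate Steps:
S = 8
Q(Y, m) = 15 + 2*Y*m (Q(Y, m) = (Y*m + Y*m) + 15 = 2*Y*m + 15 = 15 + 2*Y*m)
L(W, w) = W**2 + w**2
1/(L(-135, 226) + Q(S, 1)**2) = 1/(((-135)**2 + 226**2) + (15 + 2*8*1)**2) = 1/((18225 + 51076) + (15 + 16)**2) = 1/(69301 + 31**2) = 1/(69301 + 961) = 1/70262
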